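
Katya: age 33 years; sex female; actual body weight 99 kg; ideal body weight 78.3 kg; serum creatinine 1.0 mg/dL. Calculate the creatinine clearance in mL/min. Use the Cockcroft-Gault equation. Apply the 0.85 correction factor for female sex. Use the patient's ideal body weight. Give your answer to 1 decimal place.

98.9 mL/min

CrCl = (140 − 33) × 78.3 / (72 × 1) × 0.85 = 8378.1 / 72.00 × 0.85 ≈ 98.9 mL/min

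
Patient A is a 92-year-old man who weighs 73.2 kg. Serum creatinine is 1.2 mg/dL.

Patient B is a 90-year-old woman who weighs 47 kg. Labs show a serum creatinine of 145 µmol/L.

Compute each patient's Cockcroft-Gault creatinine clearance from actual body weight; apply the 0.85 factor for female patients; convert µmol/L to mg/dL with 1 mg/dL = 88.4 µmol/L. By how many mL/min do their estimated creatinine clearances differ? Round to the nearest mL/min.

24 mL/min

Patient A: CrCl = (140 − 92) × 73.2 / (72 × 1.2) = 3513.6 / 86.40 ≈ 40.7 mL/min
Patient B: SCr = 145 / 88.4 = 1.64 mg/dL
Patient B: CrCl = (140 − 90) × 47 / (72 × 1.64) × 0.85 = 2350.0 / 118.08 × 0.85 ≈ 16.9 mL/min
|40.7 − 16.9| = 23.8 mL/min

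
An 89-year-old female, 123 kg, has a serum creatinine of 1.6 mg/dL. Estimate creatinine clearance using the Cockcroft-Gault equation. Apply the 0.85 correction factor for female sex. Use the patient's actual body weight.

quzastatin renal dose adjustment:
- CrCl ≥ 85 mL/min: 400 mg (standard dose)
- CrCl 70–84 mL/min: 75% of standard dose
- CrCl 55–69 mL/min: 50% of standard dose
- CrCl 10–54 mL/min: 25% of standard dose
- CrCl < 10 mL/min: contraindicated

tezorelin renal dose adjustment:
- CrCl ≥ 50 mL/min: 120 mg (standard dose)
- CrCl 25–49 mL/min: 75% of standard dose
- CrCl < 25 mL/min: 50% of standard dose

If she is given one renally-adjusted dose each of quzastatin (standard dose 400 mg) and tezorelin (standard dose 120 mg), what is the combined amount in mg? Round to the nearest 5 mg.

CrCl = (140 − 89) × 123 / (72 × 1.6) × 0.85 = 6273.0 / 115.20 × 0.85 ≈ 46.3 mL/min
CrCl ≈ 46 mL/min.
quzastatin: 10–54 mL/min → 25% of 400 mg = 100 mg.
tezorelin: 25–49 mL/min → 75% of 120 mg = 90 mg.
Total = 100 + 90 = 190 mg.

190 mg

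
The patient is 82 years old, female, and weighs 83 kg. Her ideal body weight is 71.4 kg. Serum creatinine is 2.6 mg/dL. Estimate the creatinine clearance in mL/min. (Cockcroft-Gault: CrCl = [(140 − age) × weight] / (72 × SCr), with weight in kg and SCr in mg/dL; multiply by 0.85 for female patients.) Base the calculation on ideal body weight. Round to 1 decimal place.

CrCl = (140 − 82) × 71.4 / (72 × 2.6) × 0.85 = 4141.2 / 187.20 × 0.85 ≈ 18.8 mL/min

18.8 mL/min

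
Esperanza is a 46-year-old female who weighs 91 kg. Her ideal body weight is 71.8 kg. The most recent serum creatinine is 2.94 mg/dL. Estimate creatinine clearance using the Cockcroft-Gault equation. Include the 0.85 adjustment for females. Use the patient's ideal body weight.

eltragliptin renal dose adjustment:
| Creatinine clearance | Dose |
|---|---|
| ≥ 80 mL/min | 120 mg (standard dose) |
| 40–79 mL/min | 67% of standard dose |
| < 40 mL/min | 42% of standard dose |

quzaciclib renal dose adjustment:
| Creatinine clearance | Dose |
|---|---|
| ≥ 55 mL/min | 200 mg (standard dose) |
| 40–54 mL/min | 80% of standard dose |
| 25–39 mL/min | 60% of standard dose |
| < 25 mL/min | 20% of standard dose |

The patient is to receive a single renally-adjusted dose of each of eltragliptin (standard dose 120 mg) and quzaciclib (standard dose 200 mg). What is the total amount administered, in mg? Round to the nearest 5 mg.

CrCl = (140 − 46) × 71.8 / (72 × 2.94) × 0.85 = 6749.2 / 211.68 × 0.85 ≈ 27.1 mL/min
CrCl ≈ 27 mL/min.
eltragliptin: < 40 mL/min → 42% of 120 mg = 50.4 mg.
quzaciclib: 25–39 mL/min → 60% of 200 mg = 120 mg.
Total = 50.4 + 120 = 170.4 mg.

170 mg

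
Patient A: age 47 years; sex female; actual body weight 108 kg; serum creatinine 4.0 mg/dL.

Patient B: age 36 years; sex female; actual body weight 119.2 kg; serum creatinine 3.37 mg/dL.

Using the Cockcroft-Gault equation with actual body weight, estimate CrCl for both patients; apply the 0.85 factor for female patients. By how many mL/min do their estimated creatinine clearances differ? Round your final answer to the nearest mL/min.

14 mL/min

Patient A: CrCl = (140 − 47) × 108 / (72 × 4) × 0.85 = 10044.0 / 288.00 × 0.85 ≈ 29.6 mL/min
Patient B: CrCl = (140 − 36) × 119.2 / (72 × 3.37) × 0.85 = 12396.8 / 242.64 × 0.85 ≈ 43.4 mL/min
|29.6 − 43.4| = 13.8 mL/min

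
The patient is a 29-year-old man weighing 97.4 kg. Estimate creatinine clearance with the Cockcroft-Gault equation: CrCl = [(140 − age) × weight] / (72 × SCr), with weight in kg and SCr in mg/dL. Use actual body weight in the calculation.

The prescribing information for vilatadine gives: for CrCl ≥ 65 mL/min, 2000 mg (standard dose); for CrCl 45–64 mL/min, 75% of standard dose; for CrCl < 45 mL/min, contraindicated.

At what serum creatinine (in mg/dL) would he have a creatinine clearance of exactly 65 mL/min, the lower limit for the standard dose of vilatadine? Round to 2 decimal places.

2.31 mg/dL

Standard dose requires CrCl ≥ 65 mL/min.
Set (140 − 29) × 97.4 / (72 × SCr) = 65
SCr = (140 − 29) × 97.4 / (72 × 65) = 2.310 mg/dL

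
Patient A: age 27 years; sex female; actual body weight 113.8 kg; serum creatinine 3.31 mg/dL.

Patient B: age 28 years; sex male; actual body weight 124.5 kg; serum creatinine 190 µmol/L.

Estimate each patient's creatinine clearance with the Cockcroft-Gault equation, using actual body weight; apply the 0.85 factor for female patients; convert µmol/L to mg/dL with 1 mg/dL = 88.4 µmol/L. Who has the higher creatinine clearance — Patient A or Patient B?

Patient A: CrCl = (140 − 27) × 113.8 / (72 × 3.31) × 0.85 = 12859.4 / 238.32 × 0.85 ≈ 45.9 mL/min
Patient B: SCr = 190 / 88.4 = 2.149 mg/dL
Patient B: CrCl = (140 − 28) × 124.5 / (72 × 2.149) = 13944.0 / 154.73 ≈ 90.1 mL/min
45.9 vs 90.1 mL/min → Patient B is higher.

Patient B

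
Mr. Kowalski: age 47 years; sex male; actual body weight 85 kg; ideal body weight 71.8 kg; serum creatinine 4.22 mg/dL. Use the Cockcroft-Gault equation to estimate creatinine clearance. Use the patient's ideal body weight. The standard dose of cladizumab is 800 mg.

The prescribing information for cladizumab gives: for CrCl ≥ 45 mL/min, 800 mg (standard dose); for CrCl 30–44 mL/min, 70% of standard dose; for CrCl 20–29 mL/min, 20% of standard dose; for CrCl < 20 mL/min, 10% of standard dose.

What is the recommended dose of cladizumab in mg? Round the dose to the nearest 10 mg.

160 mg

CrCl = (140 − 47) × 71.8 / (72 × 4.22) = 6677.4 / 303.84 ≈ 22.0 mL/min
CrCl ≈ 22 mL/min → bracket 20–29 mL/min.
20% of 800 mg = 160 mg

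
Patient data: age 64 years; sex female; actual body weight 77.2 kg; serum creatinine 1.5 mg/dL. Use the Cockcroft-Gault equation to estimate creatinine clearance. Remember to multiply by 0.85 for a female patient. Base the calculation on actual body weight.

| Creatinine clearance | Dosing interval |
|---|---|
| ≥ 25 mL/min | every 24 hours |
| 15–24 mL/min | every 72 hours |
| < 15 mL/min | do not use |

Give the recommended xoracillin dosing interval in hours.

CrCl = (140 − 64) × 77.2 / (72 × 1.5) × 0.85 = 5867.2 / 108.00 × 0.85 ≈ 46.2 mL/min
CrCl ≈ 46 mL/min → bracket ≥ 25 mL/min → every 24 hours.

every 24 hours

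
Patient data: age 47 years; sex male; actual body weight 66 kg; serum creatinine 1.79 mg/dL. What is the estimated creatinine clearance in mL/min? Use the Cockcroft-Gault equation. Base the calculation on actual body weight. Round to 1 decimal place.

47.6 mL/min

CrCl = (140 − 47) × 66 / (72 × 1.79) = 6138.0 / 128.88 ≈ 47.6 mL/min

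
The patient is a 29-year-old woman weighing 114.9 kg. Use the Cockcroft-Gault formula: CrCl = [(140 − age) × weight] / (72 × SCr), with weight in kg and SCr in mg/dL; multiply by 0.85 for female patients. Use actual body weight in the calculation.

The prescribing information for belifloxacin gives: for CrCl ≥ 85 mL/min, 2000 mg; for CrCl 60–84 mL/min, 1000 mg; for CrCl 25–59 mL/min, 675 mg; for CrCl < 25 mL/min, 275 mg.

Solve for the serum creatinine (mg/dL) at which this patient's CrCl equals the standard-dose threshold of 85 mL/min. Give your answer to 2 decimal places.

Standard dose requires CrCl ≥ 85 mL/min.
Set (140 − 29) × 114.9 × 0.85 / (72 × SCr) = 85
SCr = (140 − 29) × 114.9 × 0.85 / (72 × 85) = 1.771 mg/dL

1.77 mg/dL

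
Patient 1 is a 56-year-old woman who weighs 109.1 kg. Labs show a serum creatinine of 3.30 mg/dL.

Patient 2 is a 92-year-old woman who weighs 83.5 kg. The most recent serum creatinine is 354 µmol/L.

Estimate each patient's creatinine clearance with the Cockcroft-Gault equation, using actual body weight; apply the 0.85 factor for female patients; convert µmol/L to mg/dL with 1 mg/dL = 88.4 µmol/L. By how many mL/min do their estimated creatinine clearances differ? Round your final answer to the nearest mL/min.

21 mL/min

Patient 1: CrCl = (140 − 56) × 109.1 / (72 × 3.3) × 0.85 = 9164.4 / 237.60 × 0.85 ≈ 32.8 mL/min
Patient 2: SCr = 354 / 88.4 = 4.005 mg/dL
Patient 2: CrCl = (140 − 92) × 83.5 / (72 × 4.005) × 0.85 = 4008.0 / 288.36 × 0.85 ≈ 11.8 mL/min
|32.8 − 11.8| = 21.0 mL/min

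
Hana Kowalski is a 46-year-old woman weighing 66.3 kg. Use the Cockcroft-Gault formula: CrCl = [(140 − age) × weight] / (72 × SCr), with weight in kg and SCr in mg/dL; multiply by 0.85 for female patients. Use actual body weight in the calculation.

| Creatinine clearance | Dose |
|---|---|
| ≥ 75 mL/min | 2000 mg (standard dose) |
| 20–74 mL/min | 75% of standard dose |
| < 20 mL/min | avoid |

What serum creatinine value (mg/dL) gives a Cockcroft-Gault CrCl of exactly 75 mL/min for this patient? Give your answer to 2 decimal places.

Standard dose requires CrCl ≥ 75 mL/min.
Set (140 − 46) × 66.3 × 0.85 / (72 × SCr) = 75
SCr = (140 − 46) × 66.3 × 0.85 / (72 × 75) = 0.981 mg/dL

0.98 mg/dL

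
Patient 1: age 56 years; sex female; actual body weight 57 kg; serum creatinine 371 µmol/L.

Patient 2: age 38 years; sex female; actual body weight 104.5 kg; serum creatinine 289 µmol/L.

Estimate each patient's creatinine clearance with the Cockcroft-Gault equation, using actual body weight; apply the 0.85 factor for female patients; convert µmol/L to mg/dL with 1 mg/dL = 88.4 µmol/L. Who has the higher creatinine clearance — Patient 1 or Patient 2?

Patient 1: SCr = 371 / 88.4 = 4.197 mg/dL
Patient 1: CrCl = (140 − 56) × 57 / (72 × 4.197) × 0.85 = 4788.0 / 302.18 × 0.85 ≈ 13.5 mL/min
Patient 2: SCr = 289 / 88.4 = 3.269 mg/dL
Patient 2: CrCl = (140 − 38) × 104.5 / (72 × 3.269) × 0.85 = 10659.0 / 235.37 × 0.85 ≈ 38.5 mL/min
13.5 vs 38.5 mL/min → Patient 2 is higher.

Patient 2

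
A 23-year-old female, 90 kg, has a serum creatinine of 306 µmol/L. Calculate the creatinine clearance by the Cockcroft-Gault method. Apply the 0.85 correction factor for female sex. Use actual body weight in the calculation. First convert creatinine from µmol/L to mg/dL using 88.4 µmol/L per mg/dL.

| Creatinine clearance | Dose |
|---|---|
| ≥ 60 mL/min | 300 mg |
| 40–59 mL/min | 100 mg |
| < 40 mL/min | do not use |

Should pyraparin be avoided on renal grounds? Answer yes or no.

yes

SCr = 306 / 88.4 = 3.462 mg/dL
CrCl = (140 − 23) × 90 / (72 × 3.462) × 0.85 = 10530.0 / 249.26 × 0.85 ≈ 35.9 mL/min
CrCl ≈ 36 mL/min, which is < 40 mL/min.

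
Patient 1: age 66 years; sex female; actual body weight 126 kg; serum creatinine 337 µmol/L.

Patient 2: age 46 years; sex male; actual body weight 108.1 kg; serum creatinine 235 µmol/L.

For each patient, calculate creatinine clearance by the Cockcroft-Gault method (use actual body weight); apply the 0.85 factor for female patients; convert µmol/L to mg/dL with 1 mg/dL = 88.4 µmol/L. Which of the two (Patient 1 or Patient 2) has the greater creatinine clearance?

Patient 2

Patient 1: SCr = 337 / 88.4 = 3.812 mg/dL
Patient 1: CrCl = (140 − 66) × 126 / (72 × 3.812) × 0.85 = 9324.0 / 274.46 × 0.85 ≈ 28.9 mL/min
Patient 2: SCr = 235 / 88.4 = 2.658 mg/dL
Patient 2: CrCl = (140 − 46) × 108.1 / (72 × 2.658) = 10161.4 / 191.38 ≈ 53.1 mL/min
28.9 vs 53.1 mL/min → Patient 2 is higher.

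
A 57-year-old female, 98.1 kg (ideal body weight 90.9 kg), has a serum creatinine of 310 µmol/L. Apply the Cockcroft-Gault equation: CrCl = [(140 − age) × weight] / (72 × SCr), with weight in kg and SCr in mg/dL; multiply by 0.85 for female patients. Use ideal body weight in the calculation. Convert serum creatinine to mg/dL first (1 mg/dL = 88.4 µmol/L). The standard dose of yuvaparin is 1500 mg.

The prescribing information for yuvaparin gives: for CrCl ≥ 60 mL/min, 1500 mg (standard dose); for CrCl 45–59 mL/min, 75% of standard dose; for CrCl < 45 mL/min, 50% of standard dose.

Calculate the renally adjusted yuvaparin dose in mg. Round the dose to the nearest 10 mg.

SCr = 310 / 88.4 = 3.507 mg/dL
CrCl = (140 − 57) × 90.9 / (72 × 3.507) × 0.85 = 7544.7 / 252.50 × 0.85 ≈ 25.4 mL/min
CrCl ≈ 25 mL/min → bracket < 45 mL/min.
50% of 1500 mg = 750 mg

750 mg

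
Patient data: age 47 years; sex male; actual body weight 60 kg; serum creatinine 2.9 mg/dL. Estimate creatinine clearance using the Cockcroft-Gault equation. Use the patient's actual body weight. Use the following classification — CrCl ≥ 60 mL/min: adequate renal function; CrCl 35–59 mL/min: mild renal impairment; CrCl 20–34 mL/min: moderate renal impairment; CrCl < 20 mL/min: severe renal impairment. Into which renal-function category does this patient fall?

CrCl = (140 − 47) × 60 / (72 × 2.9) = 5580.0 / 208.80 ≈ 26.7 mL/min
27 mL/min falls in the 'moderate renal impairment' range.

moderate renal impairment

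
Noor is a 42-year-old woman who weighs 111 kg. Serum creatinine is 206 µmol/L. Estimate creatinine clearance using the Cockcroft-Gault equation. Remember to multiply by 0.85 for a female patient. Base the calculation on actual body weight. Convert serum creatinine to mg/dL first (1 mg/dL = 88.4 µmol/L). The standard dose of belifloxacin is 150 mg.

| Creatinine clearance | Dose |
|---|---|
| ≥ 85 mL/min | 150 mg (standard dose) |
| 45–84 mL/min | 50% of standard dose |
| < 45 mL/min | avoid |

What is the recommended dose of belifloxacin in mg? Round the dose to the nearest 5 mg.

SCr = 206 / 88.4 = 2.33 mg/dL
CrCl = (140 − 42) × 111 / (72 × 2.33) × 0.85 = 10878.0 / 167.76 × 0.85 ≈ 55.1 mL/min
CrCl ≈ 55 mL/min → bracket 45–84 mL/min.
50% of 150 mg = 75 mg

75 mg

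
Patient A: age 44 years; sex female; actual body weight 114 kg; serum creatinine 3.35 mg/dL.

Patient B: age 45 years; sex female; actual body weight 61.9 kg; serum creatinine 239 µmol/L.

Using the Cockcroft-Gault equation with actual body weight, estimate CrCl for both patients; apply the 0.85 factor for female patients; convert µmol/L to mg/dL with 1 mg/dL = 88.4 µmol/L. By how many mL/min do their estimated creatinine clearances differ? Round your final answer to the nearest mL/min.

13 mL/min

Patient A: CrCl = (140 − 44) × 114 / (72 × 3.35) × 0.85 = 10944.0 / 241.20 × 0.85 ≈ 38.6 mL/min
Patient B: SCr = 239 / 88.4 = 2.704 mg/dL
Patient B: CrCl = (140 − 45) × 61.9 / (72 × 2.704) × 0.85 = 5880.5 / 194.69 × 0.85 ≈ 25.7 mL/min
|38.6 − 25.7| = 12.9 mL/min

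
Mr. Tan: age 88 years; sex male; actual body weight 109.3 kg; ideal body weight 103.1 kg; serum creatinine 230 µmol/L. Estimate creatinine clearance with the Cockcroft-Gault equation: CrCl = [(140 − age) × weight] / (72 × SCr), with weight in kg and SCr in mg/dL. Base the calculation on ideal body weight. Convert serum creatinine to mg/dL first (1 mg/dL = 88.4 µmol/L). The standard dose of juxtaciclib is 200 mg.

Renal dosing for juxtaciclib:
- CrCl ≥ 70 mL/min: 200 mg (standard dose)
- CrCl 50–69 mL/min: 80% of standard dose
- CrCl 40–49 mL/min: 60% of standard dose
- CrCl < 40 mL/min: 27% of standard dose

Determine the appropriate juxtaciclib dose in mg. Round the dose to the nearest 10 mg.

SCr = 230 / 88.4 = 2.602 mg/dL
CrCl = (140 − 88) × 103.1 / (72 × 2.602) = 5361.2 / 187.34 ≈ 28.6 mL/min
CrCl ≈ 29 mL/min → bracket < 40 mL/min.
27% of 200 mg = 54 mg → 50 mg

50 mg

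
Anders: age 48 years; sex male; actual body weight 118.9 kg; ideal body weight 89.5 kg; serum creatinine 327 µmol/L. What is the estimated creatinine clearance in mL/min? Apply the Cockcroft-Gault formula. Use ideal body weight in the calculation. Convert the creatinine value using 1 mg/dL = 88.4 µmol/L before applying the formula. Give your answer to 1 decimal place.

30.9 mL/min

SCr = 327 / 88.4 = 3.699 mg/dL
CrCl = (140 − 48) × 89.5 / (72 × 3.699) = 8234.0 / 266.33 ≈ 30.9 mL/min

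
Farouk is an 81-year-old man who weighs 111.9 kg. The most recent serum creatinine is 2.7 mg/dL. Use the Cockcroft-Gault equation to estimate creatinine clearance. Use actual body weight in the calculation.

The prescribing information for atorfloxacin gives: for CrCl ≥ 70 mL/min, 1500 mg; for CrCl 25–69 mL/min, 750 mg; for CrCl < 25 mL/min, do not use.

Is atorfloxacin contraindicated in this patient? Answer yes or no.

no

CrCl = (140 − 81) × 111.9 / (72 × 2.7) = 6602.1 / 194.40 ≈ 34.0 mL/min
CrCl ≈ 34 mL/min, which is ≥ 25 mL/min.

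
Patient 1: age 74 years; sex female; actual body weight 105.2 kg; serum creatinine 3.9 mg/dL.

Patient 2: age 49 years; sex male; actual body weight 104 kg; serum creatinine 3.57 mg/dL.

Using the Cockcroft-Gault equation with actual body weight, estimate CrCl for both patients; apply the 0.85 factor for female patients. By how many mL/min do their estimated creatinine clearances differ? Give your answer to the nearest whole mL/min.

16 mL/min

Patient 1: CrCl = (140 − 74) × 105.2 / (72 × 3.9) × 0.85 = 6943.2 / 280.80 × 0.85 ≈ 21.0 mL/min
Patient 2: CrCl = (140 − 49) × 104 / (72 × 3.57) = 9464.0 / 257.04 ≈ 36.8 mL/min
|21.0 − 36.8| = 15.8 mL/min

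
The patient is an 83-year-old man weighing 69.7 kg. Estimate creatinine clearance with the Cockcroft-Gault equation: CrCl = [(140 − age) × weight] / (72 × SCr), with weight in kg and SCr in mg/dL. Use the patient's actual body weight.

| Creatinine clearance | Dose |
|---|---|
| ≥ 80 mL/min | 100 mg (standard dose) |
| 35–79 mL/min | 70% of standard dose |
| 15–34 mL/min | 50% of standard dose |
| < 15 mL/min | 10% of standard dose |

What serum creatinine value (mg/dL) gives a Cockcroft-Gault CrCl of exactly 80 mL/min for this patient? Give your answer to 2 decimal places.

Standard dose requires CrCl ≥ 80 mL/min.
Set (140 − 83) × 69.7 / (72 × SCr) = 80
SCr = (140 − 83) × 69.7 / (72 × 80) = 0.690 mg/dL

0.69 mg/dL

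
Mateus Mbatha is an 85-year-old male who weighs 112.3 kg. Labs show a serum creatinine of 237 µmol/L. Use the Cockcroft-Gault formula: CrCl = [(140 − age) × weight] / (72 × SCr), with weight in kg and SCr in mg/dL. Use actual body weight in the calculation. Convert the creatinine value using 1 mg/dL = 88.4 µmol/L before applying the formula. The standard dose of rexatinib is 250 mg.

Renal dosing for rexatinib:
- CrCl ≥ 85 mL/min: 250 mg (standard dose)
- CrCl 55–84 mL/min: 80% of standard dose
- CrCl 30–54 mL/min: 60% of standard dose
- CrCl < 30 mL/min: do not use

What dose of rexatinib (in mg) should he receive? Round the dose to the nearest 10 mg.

SCr = 237 / 88.4 = 2.681 mg/dL
CrCl = (140 − 85) × 112.3 / (72 × 2.681) = 6176.5 / 193.03 ≈ 32.0 mL/min
CrCl ≈ 32 mL/min → bracket 30–54 mL/min.
60% of 250 mg = 150 mg

150 mg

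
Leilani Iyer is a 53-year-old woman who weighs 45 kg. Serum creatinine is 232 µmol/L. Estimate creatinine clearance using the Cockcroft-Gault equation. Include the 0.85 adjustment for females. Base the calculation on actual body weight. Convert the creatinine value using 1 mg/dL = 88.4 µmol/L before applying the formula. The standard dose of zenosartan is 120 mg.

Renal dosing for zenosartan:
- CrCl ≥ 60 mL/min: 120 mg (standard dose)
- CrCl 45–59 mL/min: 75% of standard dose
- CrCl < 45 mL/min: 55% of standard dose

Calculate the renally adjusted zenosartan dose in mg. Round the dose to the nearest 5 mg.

SCr = 232 / 88.4 = 2.624 mg/dL
CrCl = (140 − 53) × 45 / (72 × 2.624) × 0.85 = 3915.0 / 188.93 × 0.85 ≈ 17.6 mL/min
CrCl ≈ 18 mL/min → bracket < 45 mL/min.
55% of 120 mg = 66 mg → 65 mg

65 mg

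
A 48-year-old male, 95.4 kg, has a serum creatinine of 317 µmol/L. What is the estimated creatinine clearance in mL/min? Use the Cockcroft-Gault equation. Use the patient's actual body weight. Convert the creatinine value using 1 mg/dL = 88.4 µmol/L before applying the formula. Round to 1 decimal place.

SCr = 317 / 88.4 = 3.586 mg/dL
CrCl = (140 − 48) × 95.4 / (72 × 3.586) = 8776.8 / 258.19 ≈ 34.0 mL/min

34.0 mL/min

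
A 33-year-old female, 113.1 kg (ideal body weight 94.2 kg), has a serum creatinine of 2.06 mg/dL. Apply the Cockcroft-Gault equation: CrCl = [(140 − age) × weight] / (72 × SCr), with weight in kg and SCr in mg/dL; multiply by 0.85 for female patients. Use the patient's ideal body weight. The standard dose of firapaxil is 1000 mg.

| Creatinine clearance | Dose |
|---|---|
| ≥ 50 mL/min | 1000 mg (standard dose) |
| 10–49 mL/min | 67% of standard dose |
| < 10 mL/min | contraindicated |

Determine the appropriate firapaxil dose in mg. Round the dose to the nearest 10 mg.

1000 mg

CrCl = (140 − 33) × 94.2 / (72 × 2.06) × 0.85 = 10079.4 / 148.32 × 0.85 ≈ 57.8 mL/min
CrCl ≈ 58 mL/min → bracket ≥ 50 mL/min.
100% of 1000 mg = 1000 mg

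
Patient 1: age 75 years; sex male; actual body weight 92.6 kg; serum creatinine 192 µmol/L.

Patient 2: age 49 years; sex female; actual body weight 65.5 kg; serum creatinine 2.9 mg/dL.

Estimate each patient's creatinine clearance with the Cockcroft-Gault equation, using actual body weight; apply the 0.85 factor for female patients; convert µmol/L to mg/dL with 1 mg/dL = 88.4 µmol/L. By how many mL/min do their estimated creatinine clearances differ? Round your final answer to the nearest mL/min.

14 mL/min

Patient 1: SCr = 192 / 88.4 = 2.172 mg/dL
Patient 1: CrCl = (140 − 75) × 92.6 / (72 × 2.172) = 6019.0 / 156.38 ≈ 38.5 mL/min
Patient 2: CrCl = (140 − 49) × 65.5 / (72 × 2.9) × 0.85 = 5960.5 / 208.80 × 0.85 ≈ 24.3 mL/min
|38.5 − 24.3| = 14.2 mL/min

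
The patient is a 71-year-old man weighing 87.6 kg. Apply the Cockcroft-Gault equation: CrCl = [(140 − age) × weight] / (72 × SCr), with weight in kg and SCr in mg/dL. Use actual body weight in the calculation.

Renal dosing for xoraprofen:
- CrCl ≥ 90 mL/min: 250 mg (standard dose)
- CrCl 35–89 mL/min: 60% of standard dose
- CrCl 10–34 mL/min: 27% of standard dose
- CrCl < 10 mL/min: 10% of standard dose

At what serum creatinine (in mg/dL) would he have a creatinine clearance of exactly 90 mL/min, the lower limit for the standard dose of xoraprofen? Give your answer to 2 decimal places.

Standard dose requires CrCl ≥ 90 mL/min.
Set (140 − 71) × 87.6 / (72 × SCr) = 90
SCr = (140 − 71) × 87.6 / (72 × 90) = 0.933 mg/dL

0.93 mg/dL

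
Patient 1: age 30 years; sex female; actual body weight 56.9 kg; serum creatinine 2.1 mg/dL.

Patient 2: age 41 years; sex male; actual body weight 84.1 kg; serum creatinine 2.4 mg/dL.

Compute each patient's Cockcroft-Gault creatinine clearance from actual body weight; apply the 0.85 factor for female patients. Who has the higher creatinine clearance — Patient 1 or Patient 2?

Patient 1: CrCl = (140 − 30) × 56.9 / (72 × 2.1) × 0.85 = 6259.0 / 151.20 × 0.85 ≈ 35.2 mL/min
Patient 2: CrCl = (140 − 41) × 84.1 / (72 × 2.4) = 8325.9 / 172.80 ≈ 48.2 mL/min
35.2 vs 48.2 mL/min → Patient 2 is higher.

Patient 2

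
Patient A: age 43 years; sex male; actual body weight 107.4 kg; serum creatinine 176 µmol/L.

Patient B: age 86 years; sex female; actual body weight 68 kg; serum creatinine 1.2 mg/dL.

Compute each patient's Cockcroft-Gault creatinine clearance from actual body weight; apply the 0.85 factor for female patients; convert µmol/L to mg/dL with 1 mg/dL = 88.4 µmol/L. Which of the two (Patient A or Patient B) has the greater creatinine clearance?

Patient A

Patient A: SCr = 176 / 88.4 = 1.991 mg/dL
Patient A: CrCl = (140 − 43) × 107.4 / (72 × 1.991) = 10417.8 / 143.35 ≈ 72.7 mL/min
Patient B: CrCl = (140 − 86) × 68 / (72 × 1.2) × 0.85 = 3672.0 / 86.40 × 0.85 ≈ 36.1 mL/min
72.7 vs 36.1 mL/min → Patient A is higher.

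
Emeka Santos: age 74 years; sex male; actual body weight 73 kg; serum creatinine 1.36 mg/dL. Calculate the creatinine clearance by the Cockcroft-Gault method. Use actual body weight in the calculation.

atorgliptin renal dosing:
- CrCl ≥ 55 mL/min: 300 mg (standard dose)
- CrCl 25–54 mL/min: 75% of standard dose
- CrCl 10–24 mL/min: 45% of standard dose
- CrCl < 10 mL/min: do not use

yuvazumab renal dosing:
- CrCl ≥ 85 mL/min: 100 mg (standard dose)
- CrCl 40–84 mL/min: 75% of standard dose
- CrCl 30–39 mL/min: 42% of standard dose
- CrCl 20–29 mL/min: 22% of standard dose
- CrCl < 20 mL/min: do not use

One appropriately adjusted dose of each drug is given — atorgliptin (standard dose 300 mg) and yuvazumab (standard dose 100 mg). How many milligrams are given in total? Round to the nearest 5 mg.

CrCl = (140 − 74) × 73 / (72 × 1.36) = 4818.0 / 97.92 ≈ 49.2 mL/min
CrCl ≈ 49 mL/min.
atorgliptin: 25–54 mL/min → 75% of 300 mg = 225 mg.
yuvazumab: 40–84 mL/min → 75% of 100 mg = 75 mg.
Total = 225 + 75 = 300 mg.

300 mg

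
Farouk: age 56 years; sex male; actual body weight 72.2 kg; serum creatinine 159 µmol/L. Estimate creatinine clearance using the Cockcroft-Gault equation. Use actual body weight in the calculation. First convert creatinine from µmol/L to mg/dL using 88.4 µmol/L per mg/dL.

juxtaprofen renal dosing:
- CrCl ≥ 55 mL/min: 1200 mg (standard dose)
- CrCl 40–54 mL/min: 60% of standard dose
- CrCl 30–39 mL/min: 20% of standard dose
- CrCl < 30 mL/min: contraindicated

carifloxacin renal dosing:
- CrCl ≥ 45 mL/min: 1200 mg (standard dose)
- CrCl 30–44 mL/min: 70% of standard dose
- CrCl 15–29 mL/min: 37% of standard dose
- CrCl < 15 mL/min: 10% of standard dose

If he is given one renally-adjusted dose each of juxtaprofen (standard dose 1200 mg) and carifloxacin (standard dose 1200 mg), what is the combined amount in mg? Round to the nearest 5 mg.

SCr = 159 / 88.4 = 1.799 mg/dL
CrCl = (140 − 56) × 72.2 / (72 × 1.799) = 6064.8 / 129.53 ≈ 46.8 mL/min
CrCl ≈ 47 mL/min.
juxtaprofen: 40–54 mL/min → 60% of 1200 mg = 720 mg.
carifloxacin: ≥ 45 mL/min → 100% of 1200 mg = 1200 mg.
Total = 720 + 1200 = 1920 mg.

1920 mg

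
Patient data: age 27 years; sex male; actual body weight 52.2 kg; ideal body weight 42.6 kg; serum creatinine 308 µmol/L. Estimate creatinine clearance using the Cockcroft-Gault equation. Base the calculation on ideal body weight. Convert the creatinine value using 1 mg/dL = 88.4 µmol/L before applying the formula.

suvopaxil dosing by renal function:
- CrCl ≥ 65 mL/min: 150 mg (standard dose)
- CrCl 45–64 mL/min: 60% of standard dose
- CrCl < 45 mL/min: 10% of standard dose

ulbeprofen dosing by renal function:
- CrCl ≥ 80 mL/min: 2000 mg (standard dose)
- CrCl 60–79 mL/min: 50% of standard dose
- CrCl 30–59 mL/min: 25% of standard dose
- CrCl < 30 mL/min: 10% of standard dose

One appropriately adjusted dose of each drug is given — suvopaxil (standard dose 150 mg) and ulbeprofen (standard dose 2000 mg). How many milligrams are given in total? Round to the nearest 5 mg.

SCr = 308 / 88.4 = 3.484 mg/dL
CrCl = (140 − 27) × 42.6 / (72 × 3.484) = 4813.8 / 250.85 ≈ 19.2 mL/min
CrCl ≈ 19 mL/min.
suvopaxil: < 45 mL/min → 10% of 150 mg = 15 mg.
ulbeprofen: < 30 mL/min → 10% of 2000 mg = 200 mg.
Total = 15 + 200 = 215 mg.

215 mg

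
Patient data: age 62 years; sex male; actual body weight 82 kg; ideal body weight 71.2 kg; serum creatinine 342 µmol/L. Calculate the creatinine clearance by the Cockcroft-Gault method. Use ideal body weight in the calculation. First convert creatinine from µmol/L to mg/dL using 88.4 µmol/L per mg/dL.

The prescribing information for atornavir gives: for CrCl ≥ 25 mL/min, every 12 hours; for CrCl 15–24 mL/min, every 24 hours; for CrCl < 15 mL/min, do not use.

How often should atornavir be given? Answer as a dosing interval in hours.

SCr = 342 / 88.4 = 3.869 mg/dL
CrCl = (140 − 62) × 71.2 / (72 × 3.869) = 5553.6 / 278.57 ≈ 19.9 mL/min
CrCl ≈ 20 mL/min → bracket 15–24 mL/min → every 24 hours.

every 24 hours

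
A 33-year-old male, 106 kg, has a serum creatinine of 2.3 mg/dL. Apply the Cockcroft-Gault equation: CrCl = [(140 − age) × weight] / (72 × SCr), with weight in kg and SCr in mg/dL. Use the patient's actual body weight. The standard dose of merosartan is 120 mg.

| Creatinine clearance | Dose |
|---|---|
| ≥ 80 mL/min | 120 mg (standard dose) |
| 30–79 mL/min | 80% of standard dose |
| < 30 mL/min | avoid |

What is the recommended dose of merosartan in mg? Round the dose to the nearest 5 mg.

95 mg

CrCl = (140 − 33) × 106 / (72 × 2.3) = 11342.0 / 165.60 ≈ 68.5 mL/min
CrCl ≈ 68 mL/min → bracket 30–79 mL/min.
80% of 120 mg = 96 mg → 95 mg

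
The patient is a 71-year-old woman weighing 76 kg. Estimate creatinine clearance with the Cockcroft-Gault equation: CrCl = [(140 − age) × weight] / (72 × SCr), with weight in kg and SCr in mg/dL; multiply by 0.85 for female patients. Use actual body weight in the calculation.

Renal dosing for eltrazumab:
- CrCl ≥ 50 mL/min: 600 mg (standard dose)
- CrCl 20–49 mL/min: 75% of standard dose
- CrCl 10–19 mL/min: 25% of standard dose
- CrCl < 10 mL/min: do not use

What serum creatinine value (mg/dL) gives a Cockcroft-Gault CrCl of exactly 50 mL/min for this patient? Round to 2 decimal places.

1.24 mg/dL

Standard dose requires CrCl ≥ 50 mL/min.
Set (140 − 71) × 76 × 0.85 / (72 × SCr) = 50
SCr = (140 − 71) × 76 × 0.85 / (72 × 50) = 1.238 mg/dL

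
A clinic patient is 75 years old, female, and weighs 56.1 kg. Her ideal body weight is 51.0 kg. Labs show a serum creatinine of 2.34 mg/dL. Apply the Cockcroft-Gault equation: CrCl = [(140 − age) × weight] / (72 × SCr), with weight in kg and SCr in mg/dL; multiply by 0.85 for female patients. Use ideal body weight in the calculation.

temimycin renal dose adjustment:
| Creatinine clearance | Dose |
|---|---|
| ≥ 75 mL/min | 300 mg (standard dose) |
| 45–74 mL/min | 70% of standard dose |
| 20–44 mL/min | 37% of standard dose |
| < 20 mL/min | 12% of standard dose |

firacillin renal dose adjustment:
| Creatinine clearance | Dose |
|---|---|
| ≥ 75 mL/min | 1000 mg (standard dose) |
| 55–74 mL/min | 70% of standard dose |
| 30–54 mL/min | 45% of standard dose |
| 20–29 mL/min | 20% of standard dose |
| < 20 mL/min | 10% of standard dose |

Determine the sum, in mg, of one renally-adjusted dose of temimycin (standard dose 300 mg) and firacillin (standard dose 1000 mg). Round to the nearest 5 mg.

135 mg

CrCl = (140 − 75) × 51 / (72 × 2.34) × 0.85 = 3315.0 / 168.48 × 0.85 ≈ 16.7 mL/min
CrCl ≈ 17 mL/min.
temimycin: < 20 mL/min → 12% of 300 mg = 36 mg.
firacillin: < 20 mL/min → 10% of 1000 mg = 100 mg.
Total = 36 + 100 = 136 mg.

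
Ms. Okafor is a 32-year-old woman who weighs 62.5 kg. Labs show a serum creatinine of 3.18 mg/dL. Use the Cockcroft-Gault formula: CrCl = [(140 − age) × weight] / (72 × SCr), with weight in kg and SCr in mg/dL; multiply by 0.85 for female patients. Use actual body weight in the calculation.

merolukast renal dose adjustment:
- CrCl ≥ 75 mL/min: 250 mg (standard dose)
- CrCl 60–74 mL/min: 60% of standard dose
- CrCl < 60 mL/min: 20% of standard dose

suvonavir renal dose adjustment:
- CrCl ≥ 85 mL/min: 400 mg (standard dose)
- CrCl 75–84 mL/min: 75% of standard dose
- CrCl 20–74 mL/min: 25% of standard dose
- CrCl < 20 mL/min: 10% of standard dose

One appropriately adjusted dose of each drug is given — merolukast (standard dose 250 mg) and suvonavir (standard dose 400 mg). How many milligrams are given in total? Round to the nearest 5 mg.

150 mg

CrCl = (140 − 32) × 62.5 / (72 × 3.18) × 0.85 = 6750.0 / 228.96 × 0.85 ≈ 25.1 mL/min
CrCl ≈ 25 mL/min.
merolukast: < 60 mL/min → 20% of 250 mg = 50 mg.
suvonavir: 20–74 mL/min → 25% of 400 mg = 100 mg.
Total = 50 + 100 = 150 mg.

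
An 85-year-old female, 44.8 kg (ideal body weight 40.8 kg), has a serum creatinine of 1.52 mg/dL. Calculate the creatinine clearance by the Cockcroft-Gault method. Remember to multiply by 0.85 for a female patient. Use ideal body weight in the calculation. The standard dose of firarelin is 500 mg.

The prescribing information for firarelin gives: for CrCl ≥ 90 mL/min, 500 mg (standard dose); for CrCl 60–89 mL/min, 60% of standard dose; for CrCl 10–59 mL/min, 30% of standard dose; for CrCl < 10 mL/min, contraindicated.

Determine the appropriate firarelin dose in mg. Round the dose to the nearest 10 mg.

150 mg

CrCl = (140 − 85) × 40.8 / (72 × 1.52) × 0.85 = 2244.0 / 109.44 × 0.85 ≈ 17.4 mL/min
CrCl ≈ 17 mL/min → bracket 10–59 mL/min.
30% of 500 mg = 150 mg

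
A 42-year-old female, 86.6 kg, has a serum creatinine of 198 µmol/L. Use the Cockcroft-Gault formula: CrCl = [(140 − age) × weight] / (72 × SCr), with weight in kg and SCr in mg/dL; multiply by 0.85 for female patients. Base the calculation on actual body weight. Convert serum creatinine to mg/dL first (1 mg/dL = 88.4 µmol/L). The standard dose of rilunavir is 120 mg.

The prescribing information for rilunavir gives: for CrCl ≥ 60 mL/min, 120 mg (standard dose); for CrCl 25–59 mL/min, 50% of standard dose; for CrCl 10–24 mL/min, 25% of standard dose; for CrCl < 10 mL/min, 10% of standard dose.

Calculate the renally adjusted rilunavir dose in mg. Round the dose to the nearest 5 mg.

60 mg

SCr = 198 / 88.4 = 2.24 mg/dL
CrCl = (140 − 42) × 86.6 / (72 × 2.24) × 0.85 = 8486.8 / 161.28 × 0.85 ≈ 44.7 mL/min
CrCl ≈ 45 mL/min → bracket 25–59 mL/min.
50% of 120 mg = 60 mg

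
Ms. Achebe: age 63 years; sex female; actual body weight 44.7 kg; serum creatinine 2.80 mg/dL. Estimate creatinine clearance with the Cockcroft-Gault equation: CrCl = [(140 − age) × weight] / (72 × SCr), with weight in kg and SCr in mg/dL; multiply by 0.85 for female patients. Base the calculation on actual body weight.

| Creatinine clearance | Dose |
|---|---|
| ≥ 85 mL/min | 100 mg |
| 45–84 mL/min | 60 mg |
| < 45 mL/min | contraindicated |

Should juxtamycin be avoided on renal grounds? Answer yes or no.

yes

CrCl = (140 − 63) × 44.7 / (72 × 2.8) × 0.85 = 3441.9 / 201.60 × 0.85 ≈ 14.5 mL/min
CrCl ≈ 15 mL/min, which is < 45 mL/min.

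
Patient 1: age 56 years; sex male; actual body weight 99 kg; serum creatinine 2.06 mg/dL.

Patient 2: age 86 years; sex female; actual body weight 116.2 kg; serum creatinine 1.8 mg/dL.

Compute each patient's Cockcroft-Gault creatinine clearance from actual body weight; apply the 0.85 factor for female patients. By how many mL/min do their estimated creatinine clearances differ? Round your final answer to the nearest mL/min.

Patient 1: CrCl = (140 − 56) × 99 / (72 × 2.06) = 8316.0 / 148.32 ≈ 56.1 mL/min
Patient 2: CrCl = (140 − 86) × 116.2 / (72 × 1.8) × 0.85 = 6274.8 / 129.60 × 0.85 ≈ 41.2 mL/min
|56.1 − 41.2| = 14.9 mL/min

15 mL/min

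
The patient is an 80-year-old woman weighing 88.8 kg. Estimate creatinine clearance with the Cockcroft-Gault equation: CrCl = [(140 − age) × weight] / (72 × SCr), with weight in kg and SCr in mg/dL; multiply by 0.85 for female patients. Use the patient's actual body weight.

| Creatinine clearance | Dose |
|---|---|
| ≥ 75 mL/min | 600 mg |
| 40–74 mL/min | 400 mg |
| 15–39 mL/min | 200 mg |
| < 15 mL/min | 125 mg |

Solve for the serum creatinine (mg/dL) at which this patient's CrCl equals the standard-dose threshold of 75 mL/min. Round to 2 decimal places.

Standard dose requires CrCl ≥ 75 mL/min.
Set (140 − 80) × 88.8 × 0.85 / (72 × SCr) = 75
SCr = (140 − 80) × 88.8 × 0.85 / (72 × 75) = 0.839 mg/dL

0.84 mg/dL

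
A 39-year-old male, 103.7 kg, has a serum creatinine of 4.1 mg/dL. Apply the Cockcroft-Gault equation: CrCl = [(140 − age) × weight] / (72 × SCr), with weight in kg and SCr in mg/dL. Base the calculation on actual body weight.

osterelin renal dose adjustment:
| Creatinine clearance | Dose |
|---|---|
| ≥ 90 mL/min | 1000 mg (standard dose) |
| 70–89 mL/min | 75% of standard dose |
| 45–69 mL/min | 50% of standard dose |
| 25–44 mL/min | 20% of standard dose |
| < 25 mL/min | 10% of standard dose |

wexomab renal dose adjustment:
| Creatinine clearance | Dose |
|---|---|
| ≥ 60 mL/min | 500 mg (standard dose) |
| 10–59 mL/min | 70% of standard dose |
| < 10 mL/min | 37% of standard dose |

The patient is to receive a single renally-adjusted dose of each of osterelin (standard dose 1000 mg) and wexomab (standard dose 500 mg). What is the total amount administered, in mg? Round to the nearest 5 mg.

CrCl = (140 − 39) × 103.7 / (72 × 4.1) = 10473.7 / 295.20 ≈ 35.5 mL/min
CrCl ≈ 35 mL/min.
osterelin: 25–44 mL/min → 20% of 1000 mg = 200 mg.
wexomab: 10–59 mL/min → 70% of 500 mg = 350 mg.
Total = 200 + 350 = 550 mg.

550 mg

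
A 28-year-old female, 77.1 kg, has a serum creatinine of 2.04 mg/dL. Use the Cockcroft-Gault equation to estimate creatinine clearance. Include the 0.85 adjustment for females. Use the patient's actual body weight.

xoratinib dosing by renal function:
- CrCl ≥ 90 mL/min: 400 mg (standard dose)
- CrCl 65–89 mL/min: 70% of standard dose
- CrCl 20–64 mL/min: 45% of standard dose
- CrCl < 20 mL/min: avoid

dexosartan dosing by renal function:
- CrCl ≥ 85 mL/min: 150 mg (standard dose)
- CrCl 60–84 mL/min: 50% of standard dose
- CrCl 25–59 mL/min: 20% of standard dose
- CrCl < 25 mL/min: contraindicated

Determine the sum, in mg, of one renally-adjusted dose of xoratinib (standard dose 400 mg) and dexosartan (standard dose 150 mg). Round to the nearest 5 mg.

CrCl = (140 − 28) × 77.1 / (72 × 2.04) × 0.85 = 8635.2 / 146.88 × 0.85 ≈ 50.0 mL/min
CrCl ≈ 50 mL/min.
xoratinib: 20–64 mL/min → 45% of 400 mg = 180 mg.
dexosartan: 25–59 mL/min → 20% of 150 mg = 30 mg.
Total = 180 + 30 = 210 mg.

210 mg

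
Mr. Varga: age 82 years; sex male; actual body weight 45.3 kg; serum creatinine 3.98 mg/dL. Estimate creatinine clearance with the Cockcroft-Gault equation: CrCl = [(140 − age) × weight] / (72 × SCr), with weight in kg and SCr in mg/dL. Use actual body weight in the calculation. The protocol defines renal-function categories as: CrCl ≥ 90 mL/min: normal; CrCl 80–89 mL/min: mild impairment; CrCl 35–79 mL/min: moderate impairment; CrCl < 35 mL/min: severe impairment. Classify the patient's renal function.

severe impairment

CrCl = (140 − 82) × 45.3 / (72 × 3.98) = 2627.4 / 286.56 ≈ 9.2 mL/min
9 mL/min falls in the 'severe impairment' range.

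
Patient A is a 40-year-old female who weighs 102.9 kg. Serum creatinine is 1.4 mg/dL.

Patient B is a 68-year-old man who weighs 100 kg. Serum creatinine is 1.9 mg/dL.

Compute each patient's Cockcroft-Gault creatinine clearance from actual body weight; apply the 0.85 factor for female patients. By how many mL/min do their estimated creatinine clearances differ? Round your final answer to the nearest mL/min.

Patient A: CrCl = (140 − 40) × 102.9 / (72 × 1.4) × 0.85 = 10290.0 / 100.80 × 0.85 ≈ 86.8 mL/min
Patient B: CrCl = (140 − 68) × 100 / (72 × 1.9) = 7200.0 / 136.80 ≈ 52.6 mL/min
|86.8 − 52.6| = 34.2 mL/min

34 mL/min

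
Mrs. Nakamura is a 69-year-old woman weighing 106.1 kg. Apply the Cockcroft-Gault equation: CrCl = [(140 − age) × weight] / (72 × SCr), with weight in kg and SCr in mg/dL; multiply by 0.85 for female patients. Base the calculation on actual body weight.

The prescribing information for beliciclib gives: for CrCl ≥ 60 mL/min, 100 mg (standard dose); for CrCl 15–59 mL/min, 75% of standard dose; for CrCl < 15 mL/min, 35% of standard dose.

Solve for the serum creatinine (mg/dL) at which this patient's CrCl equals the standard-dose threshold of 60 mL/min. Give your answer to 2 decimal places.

Standard dose requires CrCl ≥ 60 mL/min.
Set (140 − 69) × 106.1 × 0.85 / (72 × SCr) = 60
SCr = (140 − 69) × 106.1 × 0.85 / (72 × 60) = 1.482 mg/dL

1.48 mg/dL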